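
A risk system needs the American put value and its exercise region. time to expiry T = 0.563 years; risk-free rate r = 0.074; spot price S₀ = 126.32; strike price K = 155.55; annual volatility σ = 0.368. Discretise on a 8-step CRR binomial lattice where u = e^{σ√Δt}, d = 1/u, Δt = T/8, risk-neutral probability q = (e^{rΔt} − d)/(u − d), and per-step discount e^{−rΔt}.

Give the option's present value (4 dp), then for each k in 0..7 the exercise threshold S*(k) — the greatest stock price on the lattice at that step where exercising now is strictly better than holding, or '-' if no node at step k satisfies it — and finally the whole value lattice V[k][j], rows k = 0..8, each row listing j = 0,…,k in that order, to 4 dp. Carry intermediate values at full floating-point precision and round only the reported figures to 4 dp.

price = 31.2193
boundary = - 114.5709 103.9147 114.5709 103.9147 114.5709 126.3200 139.2739
tree:
31.2193
40.9791 21.8739
51.6353 30.5020 13.5527
61.3004 40.9791 20.4385 6.8712
70.0666 51.6353 29.6558 11.5185 2.3381
78.0174 61.3004 40.9791 18.7451 4.4781 0.2420
85.2288 70.0666 51.6353 29.2300 8.5516 0.4887 0.0000
91.7694 78.0174 61.3004 40.9791 16.2761 0.9871 0.0000 0.0000
97.7016 85.2288 70.0666 51.6353 29.2300 1.9938 0.0000 0.0000 0.0000

Δt=0.07037, u=1.10255, d=0.90699, q=0.50231, disc=e^(-rΔt)=0.99481
k=8 terminal: V=max(K-S,0) → 97.7016 85.2288 70.0666 51.6353 29.2300 1.9938 0.0000 0.0000 0.0000
k=7: j=0 S=63.7806 intr=91.7694 cont=90.9614 V=91.7694[EX]; j=1 S=77.5326 intr=78.0174 cont=77.2095 V=78.0174[EX]; j=2 S=94.2496 intr=61.3004 cont=60.4925 V=61.3004[EX]; j=3 S=114.5709 intr=40.9791 cont=40.1711 V=40.9791[EX]; j=4 S=139.2739 intr=16.2761 cont=15.4681 V=16.2761[EX]; j=5 S=169.3031 intr=0.0000 cont=0.9871 V=0.9871[hold]; j=6 S=205.8070 intr=0.0000 cont=0.0000 V=0.0000[hold]; j=7 S=250.1816 intr=0.0000 cont=0.0000 V=0.0000[hold]  S*(7)=139.2739
k=6: j=0 S=70.3212 intr=85.2288 cont=84.4208 V=85.2288[EX]; j=1 S=85.4834 intr=70.0666 cont=69.2587 V=70.0666[EX]; j=2 S=103.9147 intr=51.6353 cont=50.8274 V=51.6353[EX]; j=3 S=126.3200 intr=29.2300 cont=28.4220 V=29.2300[EX]; j=4 S=153.5562 intr=1.9938 cont=8.5516 V=8.5516[hold]; j=5 S=186.6648 intr=0.0000 cont=0.4887 V=0.4887[hold]; j=6 S=226.9122 intr=0.0000 cont=0.0000 V=0.0000[hold]  S*(6)=126.3200
k=5: j=0 S=77.5326 intr=78.0174 cont=77.2095 V=78.0174[EX]; j=1 S=94.2496 intr=61.3004 cont=60.4925 V=61.3004[EX]; j=2 S=114.5709 intr=40.9791 cont=40.1711 V=40.9791[EX]; j=3 S=139.2739 intr=16.2761 cont=18.7451 V=18.7451[hold]; j=4 S=169.3031 intr=0.0000 cont=4.4781 V=4.4781[hold]; j=5 S=205.8070 intr=0.0000 cont=0.2420 V=0.2420[hold]  S*(5)=114.5709
k=4: j=0 S=85.4834 intr=70.0666 cont=69.2587 V=70.0666[EX]; j=1 S=103.9147 intr=51.6353 cont=50.8274 V=51.6353[EX]; j=2 S=126.3200 intr=29.2300 cont=29.6558 V=29.6558[hold]; j=3 S=153.5562 intr=1.9938 cont=11.5185 V=11.5185[hold]; j=4 S=186.6648 intr=0.0000 cont=2.3381 V=2.3381[hold]  S*(4)=103.9147
k=3: j=0 S=94.2496 intr=61.3004 cont=60.4925 V=61.3004[EX]; j=1 S=114.5709 intr=40.9791 cont=40.3839 V=40.9791[EX]; j=2 S=139.2739 intr=16.2761 cont=20.4385 V=20.4385[hold]; j=3 S=169.3031 intr=0.0000 cont=6.8712 V=6.8712[hold]  S*(3)=114.5709
k=2: j=0 S=103.9147 intr=51.6353 cont=50.8274 V=51.6353[EX]; j=1 S=126.3200 intr=29.2300 cont=30.5020 V=30.5020[hold]; j=2 S=153.5562 intr=1.9938 cont=13.5527 V=13.5527[hold]  S*(2)=103.9147
k=1: j=0 S=114.5709 intr=40.9791 cont=40.8067 V=40.9791[EX]; j=1 S=139.2739 intr=16.2761 cont=21.8739 V=21.8739[hold]  S*(1)=114.5709
k=0: j=0 S=126.3200 intr=29.2300 cont=31.2193 V=31.2193[hold]  S*(0)=-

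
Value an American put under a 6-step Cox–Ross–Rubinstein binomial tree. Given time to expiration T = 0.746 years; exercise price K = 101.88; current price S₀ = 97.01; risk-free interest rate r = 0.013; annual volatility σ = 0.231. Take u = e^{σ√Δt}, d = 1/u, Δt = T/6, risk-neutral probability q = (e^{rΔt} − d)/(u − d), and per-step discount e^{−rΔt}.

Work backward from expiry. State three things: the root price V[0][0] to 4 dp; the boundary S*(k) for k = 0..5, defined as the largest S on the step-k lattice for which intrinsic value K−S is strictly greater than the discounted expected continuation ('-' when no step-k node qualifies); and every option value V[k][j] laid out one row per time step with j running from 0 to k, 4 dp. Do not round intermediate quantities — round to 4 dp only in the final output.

price = 10.3191
boundary = - - - 75.9789 82.4266 89.4215
tree:
10.3191
14.5748 5.9162
19.8515 9.1214 2.5939
25.9011 13.6097 4.4718 0.6445
31.8444 19.4534 7.5620 1.2647 0.0000
37.3229 25.9011 12.4585 2.4818 0.0000 0.0000
42.3728 31.8444 19.4534 4.8700 0.0000 0.0000 0.0000

Δt=0.12433, u=1.08486, d=0.92178, q=0.48957, disc=e^(-rΔt)=0.99838
k=6 terminal: V=max(K-S,0) → 42.3728 31.8444 19.4534 4.8700 0.0000 0.0000 0.0000
k=5: j=0 S=64.5571 intr=37.3229 cont=37.1583 V=37.3229[EX]; j=1 S=75.9789 intr=25.9011 cont=25.7366 V=25.9011[EX]; j=2 S=89.4215 intr=12.4585 cont=12.2939 V=12.4585[EX]; j=3 S=105.2425 intr=0.0000 cont=2.4818 V=2.4818[hold]; j=4 S=123.8625 intr=0.0000 cont=0.0000 V=0.0000[hold]; j=5 S=145.7770 intr=0.0000 cont=0.0000 V=0.0000[hold]  S*(5)=89.4215
k=4: j=0 S=70.0356 intr=31.8444 cont=31.6799 V=31.8444[EX]; j=1 S=82.4266 intr=19.4534 cont=19.2888 V=19.4534[EX]; j=2 S=97.0100 intr=4.8700 cont=7.5620 V=7.5620[hold]; j=3 S=114.1735 intr=0.0000 cont=1.2647 V=1.2647[hold]; j=4 S=134.3737 intr=0.0000 cont=0.0000 V=0.0000[hold]  S*(4)=82.4266
k=3: j=0 S=75.9789 intr=25.9011 cont=25.7366 V=25.9011[EX]; j=1 S=89.4215 intr=12.4585 cont=13.6097 V=13.6097[hold]; j=2 S=105.2425 intr=0.0000 cont=4.4718 V=4.4718[hold]; j=3 S=123.8625 intr=0.0000 cont=0.6445 V=0.6445[hold]  S*(3)=75.9789
k=2: j=0 S=82.4266 intr=19.4534 cont=19.8515 V=19.8515[hold]; j=1 S=97.0100 intr=4.8700 cont=9.1214 V=9.1214[hold]; j=2 S=114.1735 intr=0.0000 cont=2.5939 V=2.5939[hold]  S*(2)=-
k=1: j=0 S=89.4215 intr=12.4585 cont=14.5748 V=14.5748[hold]; j=1 S=105.2425 intr=0.0000 cont=5.9162 V=5.9162[hold]  S*(1)=-
k=0: j=0 S=97.0100 intr=4.8700 cont=10.3191 V=10.3191[hold]  S*(0)=-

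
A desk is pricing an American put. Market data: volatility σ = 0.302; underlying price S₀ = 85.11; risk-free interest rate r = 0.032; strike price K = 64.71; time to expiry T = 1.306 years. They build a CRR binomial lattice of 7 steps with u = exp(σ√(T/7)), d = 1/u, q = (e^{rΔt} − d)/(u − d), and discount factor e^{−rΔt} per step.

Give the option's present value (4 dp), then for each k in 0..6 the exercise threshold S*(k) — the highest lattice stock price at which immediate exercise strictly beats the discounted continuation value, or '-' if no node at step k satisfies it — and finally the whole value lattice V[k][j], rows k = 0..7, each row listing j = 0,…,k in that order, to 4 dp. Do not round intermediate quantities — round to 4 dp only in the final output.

params: Δt=0.18657 u=1.13934 d=0.87770 q=0.49032 e^(-rΔt)=0.99405
t_7 payoffs: 30.5579 20.3776 7.1627 0.0000 0.0000 0.0000 0.0000 0.0000
t_6: node(6,0) S=38.9108 payoff=25.7992 vs cont=25.4141 → 25.7992 [stop]  node(6,1) S=50.5095 payoff=14.2005 vs cont=13.8153 → 14.2005 [stop]  node(6,2) S=65.5657 payoff=0.0000 vs cont=3.6289 → 3.6289 [wait]  node(6,3) S=85.1100 payoff=0.0000 vs cont=0.0000 → 0.0000 [wait]  node(6,4) S=110.4801 payoff=0.0000 vs cont=0.0000 → 0.0000 [wait]  node(6,5) S=143.4128 payoff=0.0000 vs cont=0.0000 → 0.0000 [wait]  node(6,6) S=186.1622 payoff=0.0000 vs cont=0.0000 → 0.0000 [wait]  ⇒ S*(6)=50.5095
t_5: node(5,0) S=44.3324 payoff=20.3776 vs cont=19.9924 → 20.3776 [stop]  node(5,1) S=57.5473 payoff=7.1627 vs cont=8.9633 → 8.9633 [wait]  node(5,2) S=74.7014 payoff=0.0000 vs cont=1.8386 → 1.8386 [wait]  node(5,3) S=96.9689 payoff=0.0000 vs cont=0.0000 → 0.0000 [wait]  node(5,4) S=125.8740 payoff=0.0000 vs cont=0.0000 → 0.0000 [wait]  node(5,5) S=163.3953 payoff=0.0000 vs cont=0.0000 → 0.0000 [wait]  ⇒ S*(5)=44.3324
t_4: node(4,0) S=50.5095 payoff=14.2005 vs cont=14.6929 → 14.6929 [wait]  node(4,1) S=65.5657 payoff=0.0000 vs cont=5.4373 → 5.4373 [wait]  node(4,2) S=85.1100 payoff=0.0000 vs cont=0.9315 → 0.9315 [wait]  node(4,3) S=110.4801 payoff=0.0000 vs cont=0.0000 → 0.0000 [wait]  node(4,4) S=143.4128 payoff=0.0000 vs cont=0.0000 → 0.0000 [wait]  ⇒ S*(4)=-
t_3: node(3,0) S=57.5473 payoff=7.1627 vs cont=10.0943 → 10.0943 [wait]  node(3,1) S=74.7014 payoff=0.0000 vs cont=3.2088 → 3.2088 [wait]  node(3,2) S=96.9689 payoff=0.0000 vs cont=0.4719 → 0.4719 [wait]  node(3,3) S=125.8740 payoff=0.0000 vs cont=0.0000 → 0.0000 [wait]  ⇒ S*(3)=-
t_2: node(2,0) S=65.5657 payoff=0.0000 vs cont=6.6782 → 6.6782 [wait]  node(2,1) S=85.1100 payoff=0.0000 vs cont=1.8557 → 1.8557 [wait]  node(2,2) S=110.4801 payoff=0.0000 vs cont=0.2391 → 0.2391 [wait]  ⇒ S*(2)=-
t_1: node(1,0) S=74.7014 payoff=0.0000 vs cont=4.2880 → 4.2880 [wait]  node(1,1) S=96.9689 payoff=0.0000 vs cont=1.0567 → 1.0567 [wait]  ⇒ S*(1)=-
t_0: node(0,0) S=85.1100 payoff=0.0000 vs cont=2.6875 → 2.6875 [wait]  ⇒ S*(0)=-

price = 2.6875
boundary = - - - - - 44.3324 50.5095
tree:
2.6875
4.2880 1.0567
6.6782 1.8557 0.2391
10.0943 3.2088 0.4719 0.0000
14.6929 5.4373 0.9315 0.0000 0.0000
20.3776 8.9633 1.8386 0.0000 0.0000 0.0000
25.7992 14.2005 3.6289 0.0000 0.0000 0.0000 0.0000
30.5579 20.3776 7.1627 0.0000 0.0000 0.0000 0.0000 0.0000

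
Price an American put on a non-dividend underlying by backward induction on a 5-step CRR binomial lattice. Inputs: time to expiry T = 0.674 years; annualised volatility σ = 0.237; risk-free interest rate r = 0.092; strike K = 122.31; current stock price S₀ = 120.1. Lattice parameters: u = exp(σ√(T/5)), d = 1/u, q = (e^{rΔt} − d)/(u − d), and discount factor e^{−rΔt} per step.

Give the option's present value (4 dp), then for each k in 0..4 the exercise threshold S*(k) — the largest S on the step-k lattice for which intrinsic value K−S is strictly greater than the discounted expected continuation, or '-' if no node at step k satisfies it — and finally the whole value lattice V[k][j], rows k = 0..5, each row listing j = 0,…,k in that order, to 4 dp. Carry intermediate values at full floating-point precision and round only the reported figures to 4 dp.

params: Δt=0.13480 u=1.09091 d=0.91666 q=0.54987 e^(-rΔt)=0.98767
t_5 payoffs: 44.5793 29.8034 12.2187 0.0000 0.0000 0.0000
t_4: node(4,0) S=84.7974 payoff=37.5126 vs cont=36.0051 → 37.5126 [stop]  node(4,1) S=100.9167 payoff=21.3933 vs cont=19.8859 → 21.3933 [stop]  node(4,2) S=120.1000 payoff=2.2100 vs cont=5.4322 → 5.4322 [wait]  node(4,3) S=142.9299 payoff=0.0000 vs cont=0.0000 → 0.0000 [wait]  node(4,4) S=170.0996 payoff=0.0000 vs cont=0.0000 → 0.0000 [wait]  ⇒ S*(4)=100.9167
t_3: node(3,0) S=92.5066 payoff=29.8034 vs cont=28.2959 → 29.8034 [stop]  node(3,1) S=110.0913 payoff=12.2187 vs cont=12.4612 → 12.4612 [wait]  node(3,2) S=131.0186 payoff=0.0000 vs cont=2.4150 → 2.4150 [wait]  node(3,3) S=155.9241 payoff=0.0000 vs cont=0.0000 → 0.0000 [wait]  ⇒ S*(3)=92.5066
t_2: node(2,0) S=100.9167 payoff=21.3933 vs cont=20.0176 → 21.3933 [stop]  node(2,1) S=120.1000 payoff=2.2100 vs cont=6.8516 → 6.8516 [wait]  node(2,2) S=142.9299 payoff=0.0000 vs cont=1.0737 → 1.0737 [wait]  ⇒ S*(2)=100.9167
t_1: node(1,0) S=110.0913 payoff=12.2187 vs cont=13.2321 → 13.2321 [wait]  node(1,1) S=131.0186 payoff=0.0000 vs cont=3.6292 → 3.6292 [wait]  ⇒ S*(1)=-
t_0: node(0,0) S=120.1000 payoff=2.2100 vs cont=7.8537 → 7.8537 [wait]  ⇒ S*(0)=-

price = 7.8537
boundary = - - 100.9167 92.5066 100.9167
tree:
7.8537
13.2321 3.6292
21.3933 6.8516 1.0737
29.8034 12.4612 2.4150 0.0000
37.5126 21.3933 5.4322 0.0000 0.0000
44.5793 29.8034 12.2187 0.0000 0.0000 0.0000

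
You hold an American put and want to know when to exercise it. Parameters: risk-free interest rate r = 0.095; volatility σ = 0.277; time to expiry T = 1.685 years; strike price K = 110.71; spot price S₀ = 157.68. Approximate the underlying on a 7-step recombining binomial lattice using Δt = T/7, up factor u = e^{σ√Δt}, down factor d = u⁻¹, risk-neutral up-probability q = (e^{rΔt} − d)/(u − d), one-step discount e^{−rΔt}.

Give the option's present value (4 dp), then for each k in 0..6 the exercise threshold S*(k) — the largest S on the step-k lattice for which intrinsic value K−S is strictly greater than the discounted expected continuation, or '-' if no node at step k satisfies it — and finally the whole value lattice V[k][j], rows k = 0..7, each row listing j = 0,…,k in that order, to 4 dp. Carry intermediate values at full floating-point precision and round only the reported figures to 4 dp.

Δt=0.24071, u=1.14557, d=0.87293, q=0.55092, disc=e^(-rΔt)=0.97739
k=7 terminal: V=max(K-S,0) → 49.8094 30.7881 5.8258 0.0000 0.0000 0.0000 0.0000 0.0000
k=6: j=0 S=69.7660 intr=40.9440 cont=38.4410 V=40.9440[EX]; j=1 S=91.5563 intr=19.1537 cont=16.6508 V=19.1537[EX]; j=2 S=120.1524 intr=0.0000 cont=2.5571 V=2.5571[hold]; j=3 S=157.6800 intr=0.0000 cont=0.0000 V=0.0000[hold]; j=4 S=206.9288 intr=0.0000 cont=0.0000 V=0.0000[hold]; j=5 S=271.5596 intr=0.0000 cont=0.0000 V=0.0000[hold]; j=6 S=356.3769 intr=0.0000 cont=0.0000 V=0.0000[hold]  S*(6)=91.5563
k=5: j=0 S=79.9219 intr=30.7881 cont=28.2851 V=30.7881[EX]; j=1 S=104.8842 intr=5.8258 cont=9.7841 V=9.7841[hold]; j=2 S=137.6431 intr=0.0000 cont=1.1224 V=1.1224[hold]; j=3 S=180.6337 intr=0.0000 cont=0.0000 V=0.0000[hold]; j=4 S=237.0517 intr=0.0000 cont=0.0000 V=0.0000[hold]; j=5 S=311.0909 intr=0.0000 cont=0.0000 V=0.0000[hold]  S*(5)=79.9219
k=4: j=0 S=91.5563 intr=19.1537 cont=18.7822 V=19.1537[EX]; j=1 S=120.1524 intr=0.0000 cont=4.8989 V=4.8989[hold]; j=2 S=157.6800 intr=0.0000 cont=0.4927 V=0.4927[hold]; j=3 S=206.9288 intr=0.0000 cont=0.0000 V=0.0000[hold]; j=4 S=271.5596 intr=0.0000 cont=0.0000 V=0.0000[hold]  S*(4)=91.5563
k=3: j=0 S=104.8842 intr=5.8258 cont=11.0450 V=11.0450[hold]; j=1 S=137.6431 intr=0.0000 cont=2.4155 V=2.4155[hold]; j=2 S=180.6337 intr=0.0000 cont=0.2162 V=0.2162[hold]; j=3 S=237.0517 intr=0.0000 cont=0.0000 V=0.0000[hold]  S*(3)=-
k=2: j=0 S=120.1524 intr=0.0000 cont=6.1487 V=6.1487[hold]; j=1 S=157.6800 intr=0.0000 cont=1.1767 V=1.1767[hold]; j=2 S=206.9288 intr=0.0000 cont=0.0949 V=0.0949[hold]  S*(2)=-
k=1: j=0 S=137.6431 intr=0.0000 cont=3.3324 V=3.3324[hold]; j=1 S=180.6337 intr=0.0000 cont=0.5676 V=0.5676[hold]  S*(1)=-
k=0: j=0 S=157.6800 intr=0.0000 cont=1.7683 V=1.7683[hold]  S*(0)=-

price = 1.7683
boundary = - - - - 91.5563 79.9219 91.5563
tree:
1.7683
3.3324 0.5676
6.1487 1.1767 0.0949
11.0450 2.4155 0.2162 0.0000
19.1537 4.8989 0.4927 0.0000 0.0000
30.7881 9.7841 1.1224 0.0000 0.0000 0.0000
40.9440 19.1537 2.5571 0.0000 0.0000 0.0000 0.0000
49.8094 30.7881 5.8258 0.0000 0.0000 0.0000 0.0000 0.0000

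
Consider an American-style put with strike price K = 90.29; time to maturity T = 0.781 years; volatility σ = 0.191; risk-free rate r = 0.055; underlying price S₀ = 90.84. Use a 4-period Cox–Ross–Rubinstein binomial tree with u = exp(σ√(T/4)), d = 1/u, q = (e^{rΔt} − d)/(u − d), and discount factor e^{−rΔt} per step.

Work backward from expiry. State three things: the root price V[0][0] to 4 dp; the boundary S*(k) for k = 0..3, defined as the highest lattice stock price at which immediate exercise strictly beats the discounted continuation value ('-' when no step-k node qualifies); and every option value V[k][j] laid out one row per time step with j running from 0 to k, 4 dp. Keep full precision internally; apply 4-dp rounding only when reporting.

Δt=0.19525  u=1.08806  d=0.91907  q=0.54280  discount=0.98932
step 4 (expiry): payoffs max(K−S,0) = 25.4767 13.5591 0.0000 0.0000 0.0000
step 3: (k=3,j=0): S=70.5208, (K−S)⁺=19.7692, hold=18.8048 ⇒ V=19.7692 exercise | (k=3,j=1): S=83.4880, (K−S)⁺=6.8020, hold=6.1330 ⇒ V=6.8020 exercise | (k=3,j=2): S=98.8395, (K−S)⁺=0.0000, hold=0.0000 ⇒ V=0.0000 continue | (k=3,j=3): S=117.0138, (K−S)⁺=0.0000, hold=0.0000 ⇒ V=0.0000 continue  boundary S*=83.4880
step 2: (k=2,j=0): S=76.7309, (K−S)⁺=13.5591, hold=12.5946 ⇒ V=13.5591 exercise | (k=2,j=1): S=90.8400, (K−S)⁺=0.0000, hold=3.0767 ⇒ V=3.0767 continue | (k=2,j=2): S=107.5434, (K−S)⁺=0.0000, hold=0.0000 ⇒ V=0.0000 continue  boundary S*=76.7309
step 1: (k=1,j=0): S=83.4880, (K−S)⁺=6.8020, hold=7.7852 ⇒ V=7.7852 continue | (k=1,j=1): S=98.8395, (K−S)⁺=0.0000, hold=1.3916 ⇒ V=1.3916 continue  boundary S*=-
step 0: (k=0,j=0): S=90.8400, (K−S)⁺=0.0000, hold=4.2687 ⇒ V=4.2687 continue  boundary S*=-

price = 4.2687
boundary = - - 76.7309 83.4880
tree:
4.2687
7.7852 1.3916
13.5591 3.0767 0.0000
19.7692 6.8020 0.0000 0.0000
25.4767 13.5591 0.0000 0.0000 0.0000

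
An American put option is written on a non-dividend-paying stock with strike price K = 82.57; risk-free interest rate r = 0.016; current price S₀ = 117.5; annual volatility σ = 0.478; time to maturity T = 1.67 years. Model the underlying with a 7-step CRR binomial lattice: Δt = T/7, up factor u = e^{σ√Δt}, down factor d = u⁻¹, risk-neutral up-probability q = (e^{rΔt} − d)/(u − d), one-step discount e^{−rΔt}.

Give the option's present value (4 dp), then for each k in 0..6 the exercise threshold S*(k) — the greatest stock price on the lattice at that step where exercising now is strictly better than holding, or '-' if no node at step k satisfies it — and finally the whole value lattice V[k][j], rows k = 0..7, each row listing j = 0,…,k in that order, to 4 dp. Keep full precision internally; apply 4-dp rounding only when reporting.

price = 9.9071
boundary = - - - - - 36.5643 46.1799
tree:
9.9071
14.4167 4.4798
20.4243 7.1970 1.1971
27.9927 11.3481 2.1848 0.0000
36.8140 17.4494 3.9877 0.0000 0.0000
46.0057 25.8931 7.2782 0.0000 0.0000 0.0000
53.6192 36.3901 13.2841 0.0000 0.0000 0.0000 0.0000
59.6473 46.0057 24.2457 0.0000 0.0000 0.0000 0.0000 0.0000

Δt=0.23857, u=1.26298, d=0.79178, q=0.45001, disc=e^(-rΔt)=0.99619
k=7 terminal: V=max(K-S,0) → 59.6473 46.0057 24.2457 0.0000 0.0000 0.0000 0.0000 0.0000
k=6: j=0 S=28.9508 intr=53.6192 cont=53.3046 V=53.6192[EX]; j=1 S=46.1799 intr=36.3901 cont=36.0755 V=36.3901[EX]; j=2 S=73.6624 intr=8.9076 cont=13.2841 V=13.2841[hold]; j=3 S=117.5000 intr=0.0000 cont=0.0000 V=0.0000[hold]; j=4 S=187.4261 intr=0.0000 cont=0.0000 V=0.0000[hold]; j=5 S=298.9664 intr=0.0000 cont=0.0000 V=0.0000[hold]; j=6 S=476.8861 intr=0.0000 cont=0.0000 V=0.0000[hold]  S*(6)=46.1799
k=5: j=0 S=36.5643 intr=46.0057 cont=45.6911 V=46.0057[EX]; j=1 S=58.3243 intr=24.2457 cont=25.8931 V=25.8931[hold]; j=2 S=93.0340 intr=0.0000 cont=7.2782 V=7.2782[hold]; j=3 S=148.4000 intr=0.0000 cont=0.0000 V=0.0000[hold]; j=4 S=236.7153 intr=0.0000 cont=0.0000 V=0.0000[hold]; j=5 S=377.5883 intr=0.0000 cont=0.0000 V=0.0000[hold]  S*(5)=36.5643
k=4: j=0 S=46.1799 intr=36.3901 cont=36.8140 V=36.8140[hold]; j=1 S=73.6624 intr=8.9076 cont=17.4494 V=17.4494[hold]; j=2 S=117.5000 intr=0.0000 cont=3.9877 V=3.9877[hold]; j=3 S=187.4261 intr=0.0000 cont=0.0000 V=0.0000[hold]; j=4 S=298.9664 intr=0.0000 cont=0.0000 V=0.0000[hold]  S*(4)=-
k=3: j=0 S=58.3243 intr=24.2457 cont=27.9927 V=27.9927[hold]; j=1 S=93.0340 intr=0.0000 cont=11.3481 V=11.3481[hold]; j=2 S=148.4000 intr=0.0000 cont=2.1848 V=2.1848[hold]; j=3 S=236.7153 intr=0.0000 cont=0.0000 V=0.0000[hold]  S*(3)=-
k=2: j=0 S=73.6624 intr=8.9076 cont=20.4243 V=20.4243[hold]; j=1 S=117.5000 intr=0.0000 cont=7.1970 V=7.1970[hold]; j=2 S=187.4261 intr=0.0000 cont=1.1971 V=1.1971[hold]  S*(2)=-
k=1: j=0 S=93.0340 intr=0.0000 cont=14.4167 V=14.4167[hold]; j=1 S=148.4000 intr=0.0000 cont=4.4798 V=4.4798[hold]  S*(1)=-
k=0: j=0 S=117.5000 intr=0.0000 cont=9.9071 V=9.9071[hold]  S*(0)=-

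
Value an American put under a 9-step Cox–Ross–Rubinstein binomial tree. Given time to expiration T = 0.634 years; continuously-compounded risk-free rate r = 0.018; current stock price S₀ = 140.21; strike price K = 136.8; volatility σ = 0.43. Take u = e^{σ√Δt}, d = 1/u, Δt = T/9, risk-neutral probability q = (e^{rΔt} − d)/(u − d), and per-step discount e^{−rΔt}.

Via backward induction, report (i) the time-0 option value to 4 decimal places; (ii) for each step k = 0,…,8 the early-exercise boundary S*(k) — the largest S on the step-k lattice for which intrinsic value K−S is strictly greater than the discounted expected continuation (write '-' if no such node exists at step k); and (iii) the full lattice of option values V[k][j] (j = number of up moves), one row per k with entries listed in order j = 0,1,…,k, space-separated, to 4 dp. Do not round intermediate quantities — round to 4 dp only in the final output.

price = 16.9572
boundary = - - - - - 79.2416 88.8216 99.5597 111.5960
tree:
16.9572
23.0063 10.3711
30.3709 14.9940 5.3309
38.8880 21.1150 8.3239 2.0640
48.1553 28.8323 12.7112 3.5365 0.4552
57.5584 37.9754 18.8859 5.9761 0.8716 0.0000
66.1051 47.9784 27.1107 9.9199 1.6687 0.0000 0.0000
73.7300 57.5584 37.2403 16.0784 3.1950 0.0000 0.0000 0.0000
80.5324 66.1051 47.9784 25.2040 6.1173 0.0000 0.0000 0.0000 0.0000
86.6012 73.7300 57.5584 37.2403 11.7125 0.0000 0.0000 0.0000 0.0000 0.0000

Δt=0.07044  u=1.12090  d=0.89214  q=0.47705  discount=0.99873
step 9 (expiry): payoffs max(K−S,0) = 86.6012 73.7300 57.5584 37.2403 11.7125 0.0000 0.0000 0.0000 0.0000 0.0000
step 8: (k=8,j=0): S=56.2676, (K−S)⁺=80.5324, hold=80.3591 ⇒ V=80.5324 exercise | (k=8,j=1): S=70.6949, (K−S)⁺=66.1051, hold=65.9317 ⇒ V=66.1051 exercise | (k=8,j=2): S=88.8216, (K−S)⁺=47.9784, hold=47.8051 ⇒ V=47.9784 exercise | (k=8,j=3): S=111.5960, (K−S)⁺=25.2040, hold=25.0306 ⇒ V=25.2040 exercise | (k=8,j=4): S=140.2100, (K−S)⁺=0.0000, hold=6.1173 ⇒ V=6.1173 continue | (k=8,j=5): S=176.1608, (K−S)⁺=0.0000, hold=0.0000 ⇒ V=0.0000 continue | (k=8,j=6): S=221.3296, (K−S)⁺=0.0000, hold=0.0000 ⇒ V=0.0000 continue | (k=8,j=7): S=278.0800, (K−S)⁺=0.0000, hold=0.0000 ⇒ V=0.0000 continue | (k=8,j=8): S=349.3815, (K−S)⁺=0.0000, hold=0.0000 ⇒ V=0.0000 continue  boundary S*=111.5960
step 7: (k=7,j=0): S=63.0700, (K−S)⁺=73.7300, hold=73.5566 ⇒ V=73.7300 exercise | (k=7,j=1): S=79.2416, (K−S)⁺=57.5584, hold=57.3850 ⇒ V=57.5584 exercise | (k=7,j=2): S=99.5597, (K−S)⁺=37.2403, hold=37.0669 ⇒ V=37.2403 exercise | (k=7,j=3): S=125.0875, (K−S)⁺=11.7125, hold=16.0784 ⇒ V=16.0784 continue | (k=7,j=4): S=157.1608, (K−S)⁺=0.0000, hold=3.1950 ⇒ V=3.1950 continue | (k=7,j=5): S=197.4578, (K−S)⁺=0.0000, hold=0.0000 ⇒ V=0.0000 continue | (k=7,j=6): S=248.0873, (K−S)⁺=0.0000, hold=0.0000 ⇒ V=0.0000 continue | (k=7,j=7): S=311.6986, (K−S)⁺=0.0000, hold=0.0000 ⇒ V=0.0000 continue  boundary S*=99.5597
step 6: (k=6,j=0): S=70.6949, (K−S)⁺=66.1051, hold=65.9317 ⇒ V=66.1051 exercise | (k=6,j=1): S=88.8216, (K−S)⁺=47.9784, hold=47.8051 ⇒ V=47.9784 exercise | (k=6,j=2): S=111.5960, (K−S)⁺=25.2040, hold=27.1107 ⇒ V=27.1107 continue | (k=6,j=3): S=140.2100, (K−S)⁺=0.0000, hold=9.9199 ⇒ V=9.9199 continue | (k=6,j=4): S=176.1608, (K−S)⁺=0.0000, hold=1.6687 ⇒ V=1.6687 continue | (k=6,j=5): S=221.3296, (K−S)⁺=0.0000, hold=0.0000 ⇒ V=0.0000 continue | (k=6,j=6): S=278.0800, (K−S)⁺=0.0000, hold=0.0000 ⇒ V=0.0000 continue  boundary S*=88.8216
step 5: (k=5,j=0): S=79.2416, (K−S)⁺=57.5584, hold=57.3850 ⇒ V=57.5584 exercise | (k=5,j=1): S=99.5597, (K−S)⁺=37.2403, hold=37.9754 ⇒ V=37.9754 continue | (k=5,j=2): S=125.0875, (K−S)⁺=11.7125, hold=18.8859 ⇒ V=18.8859 continue | (k=5,j=3): S=157.1608, (K−S)⁺=0.0000, hold=5.9761 ⇒ V=5.9761 continue | (k=5,j=4): S=197.4578, (K−S)⁺=0.0000, hold=0.8716 ⇒ V=0.8716 continue | (k=5,j=5): S=248.0873, (K−S)⁺=0.0000, hold=0.0000 ⇒ V=0.0000 continue  boundary S*=79.2416
step 4: (k=4,j=0): S=88.8216, (K−S)⁺=47.9784, hold=48.1553 ⇒ V=48.1553 continue | (k=4,j=1): S=111.5960, (K−S)⁺=25.2040, hold=28.8323 ⇒ V=28.8323 continue | (k=4,j=2): S=140.2100, (K−S)⁺=0.0000, hold=12.7112 ⇒ V=12.7112 continue | (k=4,j=3): S=176.1608, (K−S)⁺=0.0000, hold=3.5365 ⇒ V=3.5365 continue | (k=4,j=4): S=221.3296, (K−S)⁺=0.0000, hold=0.4552 ⇒ V=0.4552 continue  boundary S*=-
step 3: (k=3,j=0): S=99.5597, (K−S)⁺=37.2403, hold=38.8880 ⇒ V=38.8880 continue | (k=3,j=1): S=125.0875, (K−S)⁺=11.7125, hold=21.1150 ⇒ V=21.1150 continue | (k=3,j=2): S=157.1608, (K−S)⁺=0.0000, hold=8.3239 ⇒ V=8.3239 continue | (k=3,j=3): S=197.4578, (K−S)⁺=0.0000, hold=2.0640 ⇒ V=2.0640 continue  boundary S*=-
step 2: (k=2,j=0): S=111.5960, (K−S)⁺=25.2040, hold=30.3709 ⇒ V=30.3709 continue | (k=2,j=1): S=140.2100, (K−S)⁺=0.0000, hold=14.9940 ⇒ V=14.9940 continue | (k=2,j=2): S=176.1608, (K−S)⁺=0.0000, hold=5.3309 ⇒ V=5.3309 continue  boundary S*=-
step 1: (k=1,j=0): S=125.0875, (K−S)⁺=11.7125, hold=23.0063 ⇒ V=23.0063 continue | (k=1,j=1): S=157.1608, (K−S)⁺=0.0000, hold=10.3711 ⇒ V=10.3711 continue  boundary S*=-
step 0: (k=0,j=0): S=140.2100, (K−S)⁺=0.0000, hold=16.9572 ⇒ V=16.9572 continue  boundary S*=-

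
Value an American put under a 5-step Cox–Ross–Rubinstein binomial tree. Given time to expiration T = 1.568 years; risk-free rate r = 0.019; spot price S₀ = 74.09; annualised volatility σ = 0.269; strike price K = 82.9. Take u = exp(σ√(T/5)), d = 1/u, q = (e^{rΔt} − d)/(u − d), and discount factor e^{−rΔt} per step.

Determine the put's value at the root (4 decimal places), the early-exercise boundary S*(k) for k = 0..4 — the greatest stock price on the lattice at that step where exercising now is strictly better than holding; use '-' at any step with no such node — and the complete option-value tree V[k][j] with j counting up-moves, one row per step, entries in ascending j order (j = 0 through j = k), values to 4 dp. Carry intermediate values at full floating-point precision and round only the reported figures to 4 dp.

price = 14.1165
boundary = - - 54.8170 47.1513 54.8170
tree:
14.1165
20.3563 7.5902
28.0830 12.3106 2.6148
35.7487 19.1857 5.0797 0.0000
42.3425 28.0830 9.8683 0.0000 0.0000
48.0142 35.7487 19.1709 0.0000 0.0000 0.0000

Δt=0.31360  u=1.16258  d=0.86016  q=0.48217  discount=0.99406
step 5 (expiry): payoffs max(K−S,0) = 48.0142 35.7487 19.1709 0.0000 0.0000 0.0000
step 4: (k=4,j=0): S=40.5575, (K−S)⁺=42.3425, hold=41.8500 ⇒ V=42.3425 exercise | (k=4,j=1): S=54.8170, (K−S)⁺=28.0830, hold=27.5905 ⇒ V=28.0830 exercise | (k=4,j=2): S=74.0900, (K−S)⁺=8.8100, hold=9.8683 ⇒ V=9.8683 continue | (k=4,j=3): S=100.1391, (K−S)⁺=0.0000, hold=0.0000 ⇒ V=0.0000 continue | (k=4,j=4): S=135.3468, (K−S)⁺=0.0000, hold=0.0000 ⇒ V=0.0000 continue  boundary S*=54.8170
step 3: (k=3,j=0): S=47.1513, (K−S)⁺=35.7487, hold=35.2563 ⇒ V=35.7487 exercise | (k=3,j=1): S=63.7291, (K−S)⁺=19.1709, hold=19.1857 ⇒ V=19.1857 continue | (k=3,j=2): S=86.1354, (K−S)⁺=0.0000, hold=5.0797 ⇒ V=5.0797 continue | (k=3,j=3): S=116.4196, (K−S)⁺=0.0000, hold=0.0000 ⇒ V=0.0000 continue  boundary S*=47.1513
step 2: (k=2,j=0): S=54.8170, (K−S)⁺=28.0830, hold=27.5976 ⇒ V=28.0830 exercise | (k=2,j=1): S=74.0900, (K−S)⁺=8.8100, hold=12.3106 ⇒ V=12.3106 continue | (k=2,j=2): S=100.1391, (K−S)⁺=0.0000, hold=2.6148 ⇒ V=2.6148 continue  boundary S*=54.8170
step 1: (k=1,j=0): S=63.7291, (K−S)⁺=19.1709, hold=20.3563 ⇒ V=20.3563 continue | (k=1,j=1): S=86.1354, (K−S)⁺=0.0000, hold=7.5902 ⇒ V=7.5902 continue  boundary S*=-
step 0: (k=0,j=0): S=74.0900, (K−S)⁺=8.8100, hold=14.1165 ⇒ V=14.1165 continue  boundary S*=-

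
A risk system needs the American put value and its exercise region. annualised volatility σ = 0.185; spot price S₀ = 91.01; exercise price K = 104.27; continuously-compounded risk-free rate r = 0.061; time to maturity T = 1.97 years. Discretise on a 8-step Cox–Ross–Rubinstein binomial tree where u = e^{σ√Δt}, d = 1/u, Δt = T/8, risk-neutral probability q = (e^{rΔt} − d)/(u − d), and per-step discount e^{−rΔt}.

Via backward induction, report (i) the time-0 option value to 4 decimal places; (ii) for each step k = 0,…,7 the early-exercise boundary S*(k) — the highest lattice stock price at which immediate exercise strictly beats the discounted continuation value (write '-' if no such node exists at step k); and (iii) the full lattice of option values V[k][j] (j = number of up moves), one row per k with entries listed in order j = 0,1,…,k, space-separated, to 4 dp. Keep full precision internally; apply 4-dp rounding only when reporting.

Δt=0.24625, u=1.09615, d=0.91228, q=0.55938, disc=e^(-rΔt)=0.98509
k=8 terminal: V=max(K-S,0) → 60.6053 51.8049 41.2309 28.5258 13.2600 0.0000 0.0000 0.0000 0.0000
k=7: j=0 S=47.8631 intr=56.4069 cont=54.8524 V=56.4069[EX]; j=1 S=57.5096 intr=46.7604 cont=45.2059 V=46.7604[EX]; j=2 S=69.1003 intr=35.1697 cont=33.6152 V=35.1697[EX]; j=3 S=83.0270 intr=21.2430 cont=19.6884 V=21.2430[EX]; j=4 S=99.7606 intr=4.5094 cont=5.7555 V=5.7555[hold]; j=5 S=119.8667 intr=0.0000 cont=0.0000 V=0.0000[hold]; j=6 S=144.0251 intr=0.0000 cont=0.0000 V=0.0000[hold]; j=7 S=173.0525 intr=0.0000 cont=0.0000 V=0.0000[hold]  S*(7)=83.0270
k=6: j=0 S=52.4651 intr=51.8049 cont=50.2504 V=51.8049[EX]; j=1 S=63.0391 intr=41.2309 cont=39.6764 V=41.2309[EX]; j=2 S=75.7442 intr=28.5258 cont=26.9712 V=28.5258[EX]; j=3 S=91.0100 intr=13.2600 cont=12.3921 V=13.2600[EX]; j=4 S=109.3525 intr=0.0000 cont=2.4982 V=2.4982[hold]; j=5 S=131.3918 intr=0.0000 cont=0.0000 V=0.0000[hold]; j=6 S=157.8730 intr=0.0000 cont=0.0000 V=0.0000[hold]  S*(6)=91.0100
k=5: j=0 S=57.5096 intr=46.7604 cont=45.2059 V=46.7604[EX]; j=1 S=69.1003 intr=35.1697 cont=33.6152 V=35.1697[EX]; j=2 S=83.0270 intr=21.2430 cont=19.6884 V=21.2430[EX]; j=3 S=99.7606 intr=4.5094 cont=7.1321 V=7.1321[hold]; j=4 S=119.8667 intr=0.0000 cont=1.0843 V=1.0843[hold]; j=5 S=144.0251 intr=0.0000 cont=0.0000 V=0.0000[hold]  S*(5)=83.0270
k=4: j=0 S=63.0391 intr=41.2309 cont=39.6764 V=41.2309[EX]; j=1 S=75.7442 intr=28.5258 cont=26.9712 V=28.5258[EX]; j=2 S=91.0100 intr=13.2600 cont=13.1507 V=13.2600[EX]; j=3 S=109.3525 intr=0.0000 cont=3.6932 V=3.6932[hold]; j=4 S=131.3918 intr=0.0000 cont=0.4707 V=0.4707[hold]  S*(4)=91.0100
k=3: j=0 S=69.1003 intr=35.1697 cont=33.6152 V=35.1697[EX]; j=1 S=83.0270 intr=21.2430 cont=19.6884 V=21.2430[EX]; j=2 S=99.7606 intr=4.5094 cont=7.7906 V=7.7906[hold]; j=3 S=119.8667 intr=0.0000 cont=1.8624 V=1.8624[hold]  S*(3)=83.0270
k=2: j=0 S=75.7442 intr=28.5258 cont=26.9712 V=28.5258[EX]; j=1 S=91.0100 intr=13.2600 cont=13.5135 V=13.5135[hold]; j=2 S=109.3525 intr=0.0000 cont=4.4078 V=4.4078[hold]  S*(2)=75.7442
k=1: j=0 S=83.0270 intr=21.2430 cont=19.8281 V=21.2430[EX]; j=1 S=99.7606 intr=4.5094 cont=8.2944 V=8.2944[hold]  S*(1)=83.0270
k=0: j=0 S=91.0100 intr=13.2600 cont=13.7911 V=13.7911[hold]  S*(0)=-

price = 13.7911
boundary = - 83.0270 75.7442 83.0270 91.0100 83.0270 91.0100 83.0270
tree:
13.7911
21.2430 8.2944
28.5258 13.5135 4.4078
35.1697 21.2430 7.7906 1.8624
41.2309 28.5258 13.2600 3.6932 0.4707
46.7604 35.1697 21.2430 7.1321 1.0843 0.0000
51.8049 41.2309 28.5258 13.2600 2.4982 0.0000 0.0000
56.4069 46.7604 35.1697 21.2430 5.7555 0.0000 0.0000 0.0000
60.6053 51.8049 41.2309 28.5258 13.2600 0.0000 0.0000 0.0000 0.0000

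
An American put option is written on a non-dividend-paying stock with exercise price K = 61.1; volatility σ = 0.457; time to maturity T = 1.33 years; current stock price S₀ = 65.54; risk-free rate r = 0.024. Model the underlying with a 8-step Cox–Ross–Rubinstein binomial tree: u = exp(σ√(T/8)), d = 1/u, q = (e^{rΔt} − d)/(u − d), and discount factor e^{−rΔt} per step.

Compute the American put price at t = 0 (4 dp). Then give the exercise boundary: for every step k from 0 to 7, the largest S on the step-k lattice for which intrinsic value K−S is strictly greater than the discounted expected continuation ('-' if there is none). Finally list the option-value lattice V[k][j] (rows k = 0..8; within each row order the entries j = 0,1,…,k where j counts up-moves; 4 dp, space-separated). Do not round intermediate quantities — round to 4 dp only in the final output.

params: Δt=0.16625 u=1.20483 d=0.82999 q=0.46422 e^(-rΔt)=0.99602
t_8 payoffs: 46.3392 39.6732 29.9966 15.9501 0.0000 0.0000 0.0000 0.0000 0.0000
t_7: node(7,0) S=17.7842 payoff=43.3158 vs cont=43.0725 → 43.3158 [stop]  node(7,1) S=25.8156 payoff=35.2844 vs cont=35.0411 → 35.2844 [stop]  node(7,2) S=37.4742 payoff=23.6258 vs cont=23.3825 → 23.6258 [stop]  node(7,3) S=54.3978 payoff=6.7022 vs cont=8.5118 → 8.5118 [wait]  node(7,4) S=78.9644 payoff=0.0000 vs cont=0.0000 → 0.0000 [wait]  node(7,5) S=114.6253 payoff=0.0000 vs cont=0.0000 → 0.0000 [wait]  node(7,6) S=166.3911 payoff=0.0000 vs cont=0.0000 → 0.0000 [wait]  node(7,7) S=241.5348 payoff=0.0000 vs cont=0.0000 → 0.0000 [wait]  ⇒ S*(7)=37.4742
t_6: node(6,0) S=21.4268 payoff=39.6732 vs cont=39.4299 → 39.6732 [stop]  node(6,1) S=31.1034 payoff=29.9966 vs cont=29.7533 → 29.9966 [stop]  node(6,2) S=45.1499 payoff=15.9501 vs cont=16.5435 → 16.5435 [wait]  node(6,3) S=65.5400 payoff=0.0000 vs cont=4.5423 → 4.5423 [wait]  node(6,4) S=95.1384 payoff=0.0000 vs cont=0.0000 → 0.0000 [wait]  node(6,5) S=138.1037 payoff=0.0000 vs cont=0.0000 → 0.0000 [wait]  node(6,6) S=200.4725 payoff=0.0000 vs cont=0.0000 → 0.0000 [wait]  ⇒ S*(6)=31.1034
t_5: node(5,0) S=25.8156 payoff=35.2844 vs cont=35.0411 → 35.2844 [stop]  node(5,1) S=37.4742 payoff=23.6258 vs cont=23.6569 → 23.6569 [wait]  node(5,2) S=54.3978 payoff=6.7022 vs cont=10.9286 → 10.9286 [wait]  node(5,3) S=78.9644 payoff=0.0000 vs cont=2.4240 → 2.4240 [wait]  node(5,4) S=114.6253 payoff=0.0000 vs cont=0.0000 → 0.0000 [wait]  node(5,5) S=166.3911 payoff=0.0000 vs cont=0.0000 → 0.0000 [wait]  ⇒ S*(5)=25.8156
t_4: node(4,0) S=31.1034 payoff=29.9966 vs cont=29.7677 → 29.9966 [stop]  node(4,1) S=45.1499 payoff=15.9501 vs cont=17.6776 → 17.6776 [wait]  node(4,2) S=65.5400 payoff=0.0000 vs cont=6.9529 → 6.9529 [wait]  node(4,3) S=95.1384 payoff=0.0000 vs cont=1.2936 → 1.2936 [wait]  node(4,4) S=138.1037 payoff=0.0000 vs cont=0.0000 → 0.0000 [wait]  ⇒ S*(4)=31.1034
t_3: node(3,0) S=37.4742 payoff=23.6258 vs cont=24.1812 → 24.1812 [wait]  node(3,1) S=54.3978 payoff=6.7022 vs cont=12.6484 → 12.6484 [wait]  node(3,2) S=78.9644 payoff=0.0000 vs cont=4.3085 → 4.3085 [wait]  node(3,3) S=114.6253 payoff=0.0000 vs cont=0.6903 → 0.6903 [wait]  ⇒ S*(3)=-
t_2: node(2,0) S=45.1499 payoff=15.9501 vs cont=18.7525 → 18.7525 [wait]  node(2,1) S=65.5400 payoff=0.0000 vs cont=8.7419 → 8.7419 [wait]  node(2,2) S=95.1384 payoff=0.0000 vs cont=2.6184 → 2.6184 [wait]  ⇒ S*(2)=-
t_1: node(1,0) S=54.3978 payoff=6.7022 vs cont=14.0493 → 14.0493 [wait]  node(1,1) S=78.9644 payoff=0.0000 vs cont=5.8758 → 5.8758 [wait]  ⇒ S*(1)=-
t_0: node(0,0) S=65.5400 payoff=0.0000 vs cont=10.2142 → 10.2142 [wait]  ⇒ S*(0)=-

price = 10.2142
boundary = - - - - 31.1034 25.8156 31.1034 37.4742
tree:
10.2142
14.0493 5.8758
18.7525 8.7419 2.6184
24.1812 12.6484 4.3085 0.6903
29.9966 17.6776 6.9529 1.2936 0.0000
35.2844 23.6569 10.9286 2.4240 0.0000 0.0000
39.6732 29.9966 16.5435 4.5423 0.0000 0.0000 0.0000
43.3158 35.2844 23.6258 8.5118 0.0000 0.0000 0.0000 0.0000
46.3392 39.6732 29.9966 15.9501 0.0000 0.0000 0.0000 0.0000 0.0000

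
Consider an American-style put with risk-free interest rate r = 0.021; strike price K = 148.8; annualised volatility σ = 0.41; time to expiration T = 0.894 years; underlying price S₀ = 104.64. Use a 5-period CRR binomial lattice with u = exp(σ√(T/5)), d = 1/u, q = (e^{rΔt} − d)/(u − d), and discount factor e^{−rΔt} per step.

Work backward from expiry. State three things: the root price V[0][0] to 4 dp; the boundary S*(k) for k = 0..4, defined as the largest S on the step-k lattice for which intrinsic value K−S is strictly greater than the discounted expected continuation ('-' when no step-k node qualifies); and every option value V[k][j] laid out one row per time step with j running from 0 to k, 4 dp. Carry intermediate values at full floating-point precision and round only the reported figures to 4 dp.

Δt=0.17880  u=1.18930  d=0.84083  q=0.46756  discount=0.99625
step 5 (expiry): payoffs max(K−S,0) = 104.8220 86.5957 60.8157 24.3513 0.0000 0.0000
step 4: (k=4,j=0): S=52.3031, (K−S)⁺=96.4969, hold=95.9392 ⇒ V=96.4969 exercise | (k=4,j=1): S=73.9797, (K−S)⁺=74.8203, hold=74.2626 ⇒ V=74.8203 exercise | (k=4,j=2): S=104.6400, (K−S)⁺=44.1600, hold=43.6023 ⇒ V=44.1600 exercise | (k=4,j=3): S=148.0072, (K−S)⁺=0.7928, hold=12.9170 ⇒ V=12.9170 continue | (k=4,j=4): S=209.3475, (K−S)⁺=0.0000, hold=0.0000 ⇒ V=0.0000 continue  boundary S*=104.6400
step 3: (k=3,j=0): S=62.2043, (K−S)⁺=86.5957, hold=86.0381 ⇒ V=86.5957 exercise | (k=3,j=1): S=87.9843, (K−S)⁺=60.8157, hold=60.2580 ⇒ V=60.8157 exercise | (k=3,j=2): S=124.4487, (K−S)⁺=24.3513, hold=29.4412 ⇒ V=29.4412 continue | (k=3,j=3): S=176.0254, (K−S)⁺=0.0000, hold=6.8517 ⇒ V=6.8517 continue  boundary S*=87.9843
step 2: (k=2,j=0): S=73.9797, (K−S)⁺=74.8203, hold=74.2626 ⇒ V=74.8203 exercise | (k=2,j=1): S=104.6400, (K−S)⁺=44.1600, hold=45.9733 ⇒ V=45.9733 continue | (k=2,j=2): S=148.0072, (K−S)⁺=0.7928, hold=18.8085 ⇒ V=18.8085 continue  boundary S*=73.9797
step 1: (k=1,j=0): S=87.9843, (K−S)⁺=60.8157, hold=61.1027 ⇒ V=61.1027 continue | (k=1,j=1): S=124.4487, (K−S)⁺=24.3513, hold=33.1474 ⇒ V=33.1474 continue  boundary S*=-
step 0: (k=0,j=0): S=104.6400, (K−S)⁺=44.1600, hold=47.8518 ⇒ V=47.8518 continue  boundary S*=-

price = 47.8518
boundary = - - 73.9797 87.9843 104.6400
tree:
47.8518
61.1027 33.1474
74.8203 45.9733 18.8085
86.5957 60.8157 29.4412 6.8517
96.4969 74.8203 44.1600 12.9170 0.0000
104.8220 86.5957 60.8157 24.3513 0.0000 0.0000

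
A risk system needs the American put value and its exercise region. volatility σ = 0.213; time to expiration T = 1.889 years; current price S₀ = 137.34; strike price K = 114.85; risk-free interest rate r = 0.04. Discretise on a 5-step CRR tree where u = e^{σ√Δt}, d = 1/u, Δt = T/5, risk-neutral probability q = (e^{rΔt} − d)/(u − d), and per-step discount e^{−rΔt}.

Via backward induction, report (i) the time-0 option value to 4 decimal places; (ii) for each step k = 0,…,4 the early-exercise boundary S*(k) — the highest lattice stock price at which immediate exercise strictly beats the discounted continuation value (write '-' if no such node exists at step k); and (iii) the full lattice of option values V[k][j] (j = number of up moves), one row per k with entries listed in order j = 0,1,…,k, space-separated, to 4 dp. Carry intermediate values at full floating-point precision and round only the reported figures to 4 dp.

price = 3.9024
boundary = - - - 92.7303 81.3511
tree:
3.9024
7.1760 1.0573
12.8449 2.2612 0.0000
22.1197 4.8360 0.0000 0.0000
33.4989 10.3427 0.0000 0.0000 0.0000
43.4818 22.1197 0.0000 0.0000 0.0000 0.0000

Δt=0.37780  u=1.13988  d=0.87729  q=0.52530  discount=0.98500
step 5 (expiry): payoffs max(K−S,0) = 43.4818 22.1197 0.0000 0.0000 0.0000 0.0000
step 4: (k=4,j=0): S=81.3511, (K−S)⁺=33.4989, hold=31.7764 ⇒ V=33.4989 exercise | (k=4,j=1): S=105.7013, (K−S)⁺=9.1487, hold=10.3427 ⇒ V=10.3427 continue | (k=4,j=2): S=137.3400, (K−S)⁺=0.0000, hold=0.0000 ⇒ V=0.0000 continue | (k=4,j=3): S=178.4489, (K−S)⁺=0.0000, hold=0.0000 ⇒ V=0.0000 continue | (k=4,j=4): S=231.8626, (K−S)⁺=0.0000, hold=0.0000 ⇒ V=0.0000 continue  boundary S*=81.3511
step 3: (k=3,j=0): S=92.7303, (K−S)⁺=22.1197, hold=21.0149 ⇒ V=22.1197 exercise | (k=3,j=1): S=120.4866, (K−S)⁺=0.0000, hold=4.8360 ⇒ V=4.8360 continue | (k=3,j=2): S=156.5509, (K−S)⁺=0.0000, hold=0.0000 ⇒ V=0.0000 continue | (k=3,j=3): S=203.4100, (K−S)⁺=0.0000, hold=0.0000 ⇒ V=0.0000 continue  boundary S*=92.7303
step 2: (k=2,j=0): S=105.7013, (K−S)⁺=9.1487, hold=12.8449 ⇒ V=12.8449 continue | (k=2,j=1): S=137.3400, (K−S)⁺=0.0000, hold=2.2612 ⇒ V=2.2612 continue | (k=2,j=2): S=178.4489, (K−S)⁺=0.0000, hold=0.0000 ⇒ V=0.0000 continue  boundary S*=-
step 1: (k=1,j=0): S=120.4866, (K−S)⁺=0.0000, hold=7.1760 ⇒ V=7.1760 continue | (k=1,j=1): S=156.5509, (K−S)⁺=0.0000, hold=1.0573 ⇒ V=1.0573 continue  boundary S*=-
step 0: (k=0,j=0): S=137.3400, (K−S)⁺=0.0000, hold=3.9024 ⇒ V=3.9024 continue  boundary S*=-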